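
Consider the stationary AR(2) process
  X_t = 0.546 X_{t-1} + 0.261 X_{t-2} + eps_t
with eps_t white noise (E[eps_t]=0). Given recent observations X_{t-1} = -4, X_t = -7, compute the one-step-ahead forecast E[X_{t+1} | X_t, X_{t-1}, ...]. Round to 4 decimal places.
E[X_{t+1} \mid \mathcal F_t] = -4.8660

For an AR(p) model X_t = c + sum_i phi_i X_{t-i} + eps_t, the
one-step-ahead conditional mean is
  E[X_{t+1} | X_t, ...] = c + sum_i phi_i X_{t+1-i}.
Substitute known values:
  E[X_{t+1} | ...] = (0.546) * (-7) + (0.261) * (-4)
                   = -4.8660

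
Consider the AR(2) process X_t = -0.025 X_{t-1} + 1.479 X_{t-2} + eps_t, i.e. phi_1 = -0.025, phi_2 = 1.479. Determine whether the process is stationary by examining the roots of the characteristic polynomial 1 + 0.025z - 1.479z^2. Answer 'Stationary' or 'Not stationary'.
\text{Not stationary}

The AR(p) characteristic polynomial is P(z) = 1 + 0.025z - 1.479z^2.
Stationarity requires all roots to lie outside the unit circle, i.e. |z| > 1 for every root.
Set 1 + (0.025) z + (-1.479) z^2 = 0, i.e. a z^2 + b z + c = 0 with a = -1.479, b = 0.025, c = 1.
Discriminant D = b^2 - 4ac = (0.025)^2 - 4*(-1.479)*1 = 0.000625 - (-5.916) = 5.916625.
D >= 0, so the roots are real: z = (-b +/- sqrt(D)) / (2a) = (-0.025 +/- 2.432411) / (-2.958).
  z_1 = (-0.025 + 2.432411) / (-2.958) = -0.8139,   |z_1| = 0.8139.
  z_2 = (-0.025 - 2.432411) / (-2.958) = 0.8308,   |z_2| = 0.8308.
Moduli of all roots: 0.8139, 0.8308.
All moduli strictly greater than 1? No.
Verdict: Not stationary.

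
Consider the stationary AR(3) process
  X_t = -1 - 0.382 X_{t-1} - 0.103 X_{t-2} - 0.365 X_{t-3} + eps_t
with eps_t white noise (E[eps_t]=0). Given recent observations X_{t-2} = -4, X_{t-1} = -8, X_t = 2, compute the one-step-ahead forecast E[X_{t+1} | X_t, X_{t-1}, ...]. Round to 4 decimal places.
E[X_{t+1} \mid \mathcal F_t] = 0.5200

For an AR(p) model X_t = c + sum_i phi_i X_{t-i} + eps_t, the
one-step-ahead conditional mean is
  E[X_{t+1} | X_t, ...] = c + sum_i phi_i X_{t+1-i}.
Substitute known values:
  E[X_{t+1} | ...] = -1 + (-0.382) * (2) + (-0.103) * (-8) + (-0.365) * (-4)
                   = 0.5200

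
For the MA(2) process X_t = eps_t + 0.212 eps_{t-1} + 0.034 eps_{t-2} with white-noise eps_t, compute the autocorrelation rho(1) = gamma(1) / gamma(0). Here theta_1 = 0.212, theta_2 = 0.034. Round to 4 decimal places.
\rho(1) = 0.2095

For an MA(q) process with theta_0 = 1, the autocovariance is
  gamma(k) = sigma^2 * sum_{i=0..q-k} theta_i * theta_{i+k},
and rho(k) = gamma(k) / gamma(0). Sigma^2 cancels.
  numerator   = (1)*(0.212) + (0.212)*(0.034) = 0.219208.
  denominator = (1)^2 + (0.212)^2 + (0.034)^2 = 1.0461.
  rho(1) = 0.219208 / 1.0461 = 0.2095.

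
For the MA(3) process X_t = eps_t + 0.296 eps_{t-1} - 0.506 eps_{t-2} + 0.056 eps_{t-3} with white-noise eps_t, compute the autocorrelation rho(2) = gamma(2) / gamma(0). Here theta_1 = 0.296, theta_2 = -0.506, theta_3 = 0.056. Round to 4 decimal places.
\rho(2) = -0.3634

For an MA(q) process with theta_0 = 1, the autocovariance is
  gamma(k) = sigma^2 * sum_{i=0..q-k} theta_i * theta_{i+k},
and rho(k) = gamma(k) / gamma(0). Sigma^2 cancels.
  numerator   = (1)*(-0.506) + (0.296)*(0.056) = -0.489424.
  denominator = (1)^2 + (0.296)^2 + (-0.506)^2 + (0.056)^2 = 1.346788.
  rho(2) = -0.489424 / 1.346788 = -0.3634.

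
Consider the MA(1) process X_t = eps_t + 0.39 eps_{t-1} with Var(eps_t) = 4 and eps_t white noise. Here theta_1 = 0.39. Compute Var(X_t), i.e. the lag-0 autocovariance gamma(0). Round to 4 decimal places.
\gamma(0) = 4.6084

For an MA(q) process X_t = eps_t + sum_i theta_i eps_{t-i} with
Var(eps_t) = sigma^2, the variance is
  gamma(0) = sigma^2 * (1 + sum_i theta_i^2).
  sum_i theta_i^2 = (0.39)^2 = 0.1521.
  gamma(0) = 4 * (1 + 0.1521) = 4 * 1.1521 = 4.6084.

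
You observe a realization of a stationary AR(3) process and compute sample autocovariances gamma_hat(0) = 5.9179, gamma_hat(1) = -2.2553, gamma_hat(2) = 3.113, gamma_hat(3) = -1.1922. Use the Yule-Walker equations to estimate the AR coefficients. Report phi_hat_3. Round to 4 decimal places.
\hat\phi_{3} = 0.1160

The Yule-Walker equations for an AR(p) process read, in matrix form,
  Gamma_p phi = r_p,   with   (Gamma_p)_{ij} = gamma(|i - j|),
                       (r_p)_i = gamma(i),   i,j = 1..p.
Substitute the sample gammas (Toeplitz matrix and right-hand side of size 3):
  Gamma_p = [[5.9179, -2.2553, 3.113], [-2.2553, 5.9179, -2.2553], [3.113, -2.2553, 5.9179]]
  r_p     = [-2.2553, 3.113, -1.1922]
Written out (R1..R3):
  (R1) 5.9179 phi_1 - 2.2553 phi_2 + 3.113 phi_3 = -2.2553
  (R2) -2.2553 phi_1 + 5.9179 phi_2 - 2.2553 phi_3 = 3.113
  (R3) 3.113 phi_1 - 2.2553 phi_2 + 5.9179 phi_3 = -1.1922
Gaussian elimination:
  R2 <- R2 - (-2.2553/5.9179) R1 = R2 - (-0.381098) R1:  5.05841 phi_2 - 1.068942 phi_3 = 2.25351
  R3 <- R3 - (3.113/5.9179) R1 = R3 - (0.526031) R1:  -1.068942 phi_2 + 4.280365 phi_3 = -0.005842
  R3 <- R3 - (-1.068942/5.05841) R2 = R3 - (-0.21132) R2:  4.054476 phi_3 = 0.470369
Back-substitution:
  phi_hat_3 = 0.470369 / 4.054476 = 0.116012
  phi_hat_2 = (2.25351 - (-1.068942)(0.116012)) / 5.05841 = 0.470013
  phi_hat_1 = (-2.2553 - (-2.2553)(0.470013) - (3.113)(0.116012)) / 5.9179 = -0.263003
So phi_hat = [-0.2630, 0.4700, 0.1160].
Therefore phi_hat_3 = 0.1160.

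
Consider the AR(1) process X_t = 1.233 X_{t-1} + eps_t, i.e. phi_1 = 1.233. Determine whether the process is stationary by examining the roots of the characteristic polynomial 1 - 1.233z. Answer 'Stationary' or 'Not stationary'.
\text{Not stationary}

The AR(p) characteristic polynomial is P(z) = 1 - 1.233z.
Stationarity requires all roots to lie outside the unit circle, i.e. |z| > 1 for every root.
This is linear in z: 1 + (-1.233) z = 0  =>  z = -1/(-1.233) = 0.81103,  |z| = 0.81103.
Moduli of all roots: 0.8110.
All moduli strictly greater than 1? No.
Verdict: Not stationary.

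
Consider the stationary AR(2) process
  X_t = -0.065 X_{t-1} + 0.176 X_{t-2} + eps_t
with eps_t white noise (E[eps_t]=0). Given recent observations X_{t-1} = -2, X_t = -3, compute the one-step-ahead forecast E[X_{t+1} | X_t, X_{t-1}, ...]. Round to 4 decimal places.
E[X_{t+1} \mid \mathcal F_t] = -0.1570

For an AR(p) model X_t = c + sum_i phi_i X_{t-i} + eps_t, the
one-step-ahead conditional mean is
  E[X_{t+1} | X_t, ...] = c + sum_i phi_i X_{t+1-i}.
Substitute known values:
  E[X_{t+1} | ...] = (-0.065) * (-3) + (0.176) * (-2)
                   = -0.1570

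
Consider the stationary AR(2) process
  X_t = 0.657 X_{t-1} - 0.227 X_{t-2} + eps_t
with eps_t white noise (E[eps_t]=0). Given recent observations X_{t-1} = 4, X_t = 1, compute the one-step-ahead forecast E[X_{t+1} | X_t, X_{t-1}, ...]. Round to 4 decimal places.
E[X_{t+1} \mid \mathcal F_t] = -0.2510

For an AR(p) model X_t = c + sum_i phi_i X_{t-i} + eps_t, the
one-step-ahead conditional mean is
  E[X_{t+1} | X_t, ...] = c + sum_i phi_i X_{t+1-i}.
Substitute known values:
  E[X_{t+1} | ...] = (0.657) * (1) + (-0.227) * (4)
                   = -0.2510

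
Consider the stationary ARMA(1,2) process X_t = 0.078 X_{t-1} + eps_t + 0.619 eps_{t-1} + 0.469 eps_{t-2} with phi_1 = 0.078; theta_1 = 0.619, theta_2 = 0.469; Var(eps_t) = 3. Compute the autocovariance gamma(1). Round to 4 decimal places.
\gamma(1) = 3.2498

Multiply the model equation by X_{t-k} and take expectations. With theta_0 = psi_0 = 1 and psi_j the MA(infinity) weights, this gives
  gamma(k) - sum_i phi_i gamma(k-i) = c_k,
  c_k = sigma^2 * sum_{j=k..q} theta_j psi_{j-k}   (c_k = 0 for k > q),
using gamma(-m) = gamma(m).
psi-weights needed (psi_j = theta_j + sum_i phi_i psi_{j-i}):
  psi_1 = theta_1 + phi_1 = 0.619 + (0.078) = 0.697
  psi_2 = theta_2 + phi_1 psi_1 = 0.469 + (0.078)(0.697) = 0.523366
Right-hand sides:
  c_0 = sigma^2 (1 + theta_1 psi_1 + theta_2 psi_2) = 3 * (1 + (0.619)(0.697) + (0.469)(0.523366)) = 3 * 1.676902 = 5.030705
  c_1 = sigma^2 (theta_1 + theta_2 psi_1) = 3 * (0.619 + (0.469)(0.697)) = 2.837679
  c_2 = sigma^2 theta_2 = 3 * (0.469) = 1.407
Equations for k = 0 and k = 1 (AR order 1):
  gamma(0) = phi_1 gamma(1) + c_0
  gamma(1) = phi_1 gamma(0) + c_1
Substituting the second into the first: gamma(0) (1 - phi_1^2) = c_0 + phi_1 c_1, so
  gamma(0) = (c_0 + phi_1 c_1) / (1 - phi_1^2) = (5.030705 + (0.078)(2.837679)) / (1 - (0.078)^2) = 5.252044 / 0.993916 = 5.284193.
  gamma(1) = phi_1 gamma(0) + c_1 = (0.078)(5.284193) + (2.837679) = 3.249846.
Therefore gamma(1) = 3.2498 (to 4 decimal places).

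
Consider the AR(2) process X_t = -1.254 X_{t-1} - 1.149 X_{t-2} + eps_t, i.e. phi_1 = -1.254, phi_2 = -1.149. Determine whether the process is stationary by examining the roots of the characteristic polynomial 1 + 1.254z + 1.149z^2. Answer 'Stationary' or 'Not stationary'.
\text{Not stationary}

The AR(p) characteristic polynomial is P(z) = 1 + 1.254z + 1.149z^2.
Stationarity requires all roots to lie outside the unit circle, i.e. |z| > 1 for every root.
Set 1 + (1.254) z + (1.149) z^2 = 0, i.e. a z^2 + b z + c = 0 with a = 1.149, b = 1.254, c = 1.
Discriminant D = b^2 - 4ac = (1.254)^2 - 4*(1.149)*1 = 1.572516 - (4.596) = -3.023484.
D < 0, so the roots are the complex-conjugate pair z = (-b +/- i sqrt(-D)) / (2a) = -0.5457 +/- 0.7567i.
For a conjugate pair |z|^2 = z * conj(z) = (product of roots) = c/a = 1/(1.149) = 0.870322, so |z| = sqrt(0.870322) = 0.9329 for both roots.
Moduli of all roots: 0.9329, 0.9329.
All moduli strictly greater than 1? No.
Verdict: Not stationary.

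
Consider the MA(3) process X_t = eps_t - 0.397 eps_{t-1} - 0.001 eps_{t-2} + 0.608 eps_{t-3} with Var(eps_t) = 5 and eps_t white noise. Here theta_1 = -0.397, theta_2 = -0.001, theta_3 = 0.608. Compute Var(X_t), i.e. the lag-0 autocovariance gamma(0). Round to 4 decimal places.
\gamma(0) = 7.6364

For an MA(q) process X_t = eps_t + sum_i theta_i eps_{t-i} with
Var(eps_t) = sigma^2, the variance is
  gamma(0) = sigma^2 * (1 + sum_i theta_i^2).
  sum_i theta_i^2 = (-0.397)^2 + (-0.001)^2 + (0.608)^2 = 0.157609 + 0.000001 + 0.369664 = 0.527274.
  gamma(0) = 5 * (1 + 0.527274) = 5 * 1.527274 = 7.63637, which rounds to 7.6364.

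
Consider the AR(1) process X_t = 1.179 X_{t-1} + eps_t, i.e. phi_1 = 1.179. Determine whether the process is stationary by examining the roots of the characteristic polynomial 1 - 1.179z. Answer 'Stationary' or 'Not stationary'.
\text{Not stationary}

The AR(p) characteristic polynomial is P(z) = 1 - 1.179z.
Stationarity requires all roots to lie outside the unit circle, i.e. |z| > 1 for every root.
This is linear in z: 1 + (-1.179) z = 0  =>  z = -1/(-1.179) = 0.848176,  |z| = 0.848176.
Moduli of all roots: 0.8482.
All moduli strictly greater than 1? No.
Verdict: Not stationary.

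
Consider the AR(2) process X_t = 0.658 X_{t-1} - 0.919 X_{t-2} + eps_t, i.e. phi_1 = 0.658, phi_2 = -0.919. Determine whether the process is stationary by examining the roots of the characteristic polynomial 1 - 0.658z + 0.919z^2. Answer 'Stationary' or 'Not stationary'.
\text{Stationary}

The AR(p) characteristic polynomial is P(z) = 1 - 0.658z + 0.919z^2.
Stationarity requires all roots to lie outside the unit circle, i.e. |z| > 1 for every root.
Set 1 + (-0.658) z + (0.919) z^2 = 0, i.e. a z^2 + b z + c = 0 with a = 0.919, b = -0.658, c = 1.
Discriminant D = b^2 - 4ac = (-0.658)^2 - 4*(0.919)*1 = 0.432964 - (3.676) = -3.243036.
D < 0, so the roots are the complex-conjugate pair z = (-b +/- i sqrt(-D)) / (2a) = 0.358 +/- 0.9798i.
For a conjugate pair |z|^2 = z * conj(z) = (product of roots) = c/a = 1/(0.919) = 1.088139, so |z| = sqrt(1.088139) = 1.0431 for both roots.
Moduli of all roots: 1.0431, 1.0431.
All moduli strictly greater than 1? Yes.
Verdict: Stationary.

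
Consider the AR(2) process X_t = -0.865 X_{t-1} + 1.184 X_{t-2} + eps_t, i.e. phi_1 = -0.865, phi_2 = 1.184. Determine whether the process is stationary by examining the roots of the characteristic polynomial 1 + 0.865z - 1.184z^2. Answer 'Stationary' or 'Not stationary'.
\text{Not stationary}

The AR(p) characteristic polynomial is P(z) = 1 + 0.865z - 1.184z^2.
Stationarity requires all roots to lie outside the unit circle, i.e. |z| > 1 for every root.
Set 1 + (0.865) z + (-1.184) z^2 = 0, i.e. a z^2 + b z + c = 0 with a = -1.184, b = 0.865, c = 1.
Discriminant D = b^2 - 4ac = (0.865)^2 - 4*(-1.184)*1 = 0.748225 - (-4.736) = 5.484225.
D >= 0, so the roots are real: z = (-b +/- sqrt(D)) / (2a) = (-0.865 +/- 2.341842) / (-2.368).
  z_1 = (-0.865 + 2.341842) / (-2.368) = -0.6237,   |z_1| = 0.6237.
  z_2 = (-0.865 - 2.341842) / (-2.368) = 1.3542,   |z_2| = 1.3542.
Moduli of all roots: 0.6237, 1.3542.
All moduli strictly greater than 1? No.
Verdict: Not stationary.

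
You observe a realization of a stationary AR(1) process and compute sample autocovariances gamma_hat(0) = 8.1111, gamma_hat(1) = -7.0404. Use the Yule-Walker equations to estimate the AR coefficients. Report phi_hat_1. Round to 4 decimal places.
\hat\phi_{1} = -0.8680

The Yule-Walker equations for an AR(p) process read, in matrix form,
  Gamma_p phi = r_p,   with   (Gamma_p)_{ij} = gamma(|i - j|),
                       (r_p)_i = gamma(i),   i,j = 1..p.
Substitute the sample gammas (Toeplitz matrix and right-hand side of size 1):
  Gamma_p = [[8.1111]]
  r_p     = [-7.0404]
With p = 1 this is the single equation gamma(0) phi_1 = gamma(1):
  phi_hat_1 = gamma(1) / gamma(0) = -7.0404 / 8.1111 = -0.8680.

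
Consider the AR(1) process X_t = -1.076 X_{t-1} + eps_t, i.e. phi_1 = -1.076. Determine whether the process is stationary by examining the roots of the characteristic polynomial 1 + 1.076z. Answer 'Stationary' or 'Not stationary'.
\text{Not stationary}

The AR(p) characteristic polynomial is P(z) = 1 + 1.076z.
Stationarity requires all roots to lie outside the unit circle, i.e. |z| > 1 for every root.
This is linear in z: 1 + (1.076) z = 0  =>  z = -1/(1.076) = -0.929368,  |z| = 0.929368.
Moduli of all roots: 0.9294.
All moduli strictly greater than 1? No.
Verdict: Not stationary.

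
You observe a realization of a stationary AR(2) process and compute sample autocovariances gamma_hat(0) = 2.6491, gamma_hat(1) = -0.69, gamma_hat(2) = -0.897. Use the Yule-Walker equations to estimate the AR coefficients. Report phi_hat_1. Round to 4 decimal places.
\hat\phi_{1} = -0.3740

The Yule-Walker equations for an AR(p) process read, in matrix form,
  Gamma_p phi = r_p,   with   (Gamma_p)_{ij} = gamma(|i - j|),
                       (r_p)_i = gamma(i),   i,j = 1..p.
Substitute the sample gammas (Toeplitz matrix and right-hand side of size 2):
  Gamma_p = [[2.6491, -0.69], [-0.69, 2.6491]]
  r_p     = [-0.69, -0.897]
Written out:
  2.6491 phi_1 - 0.69 phi_2 = -0.69
  -0.69 phi_1 + 2.6491 phi_2 = -0.897
Solve by Cramer's rule:
  det = gamma(0)^2 - gamma(1)^2 = (2.6491)^2 - (-0.69)^2 = 7.01773081 - 0.4761 = 6.54163081
  phi_hat_1 = [gamma(1) gamma(0) - gamma(1) gamma(2)] / det = [(-0.69)(2.6491) - (-0.69)(-0.897)] / 6.54163081 = -2.446809 / 6.54163081 = -0.374
  phi_hat_2 = [gamma(0) gamma(2) - gamma(1)^2] / det = [(2.6491)(-0.897) - (-0.69)^2] / 6.54163081 = -2.8523427 / 6.54163081 = -0.436
So phi_hat = [-0.3740, -0.4360].
Therefore phi_hat_1 = -0.3740.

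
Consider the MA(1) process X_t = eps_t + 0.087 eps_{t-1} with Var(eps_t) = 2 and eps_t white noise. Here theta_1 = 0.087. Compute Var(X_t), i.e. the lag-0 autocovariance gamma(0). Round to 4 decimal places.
\gamma(0) = 2.0151

For an MA(q) process X_t = eps_t + sum_i theta_i eps_{t-i} with
Var(eps_t) = sigma^2, the variance is
  gamma(0) = sigma^2 * (1 + sum_i theta_i^2).
  sum_i theta_i^2 = (0.087)^2 = 0.007569.
  gamma(0) = 2 * (1 + 0.007569) = 2 * 1.007569 = 2.015138, which rounds to 2.0151.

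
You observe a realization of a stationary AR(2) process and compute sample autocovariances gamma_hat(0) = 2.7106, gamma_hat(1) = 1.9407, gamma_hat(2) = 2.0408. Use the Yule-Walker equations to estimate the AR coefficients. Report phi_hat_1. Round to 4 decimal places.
\hat\phi_{1} = 0.3630

The Yule-Walker equations for an AR(p) process read, in matrix form,
  Gamma_p phi = r_p,   with   (Gamma_p)_{ij} = gamma(|i - j|),
                       (r_p)_i = gamma(i),   i,j = 1..p.
Substitute the sample gammas (Toeplitz matrix and right-hand side of size 2):
  Gamma_p = [[2.7106, 1.9407], [1.9407, 2.7106]]
  r_p     = [1.9407, 2.0408]
Written out:
  2.7106 phi_1 + 1.9407 phi_2 = 1.9407
  1.9407 phi_1 + 2.7106 phi_2 = 2.0408
Solve by Cramer's rule:
  det = gamma(0)^2 - gamma(1)^2 = (2.7106)^2 - (1.9407)^2 = 7.34735236 - 3.76631649 = 3.58103587
  phi_hat_1 = [gamma(1) gamma(0) - gamma(1) gamma(2)] / det = [(1.9407)(2.7106) - (1.9407)(2.0408)] / 3.58103587 = 1.29988086 / 3.58103587 = 0.363
  phi_hat_2 = [gamma(0) gamma(2) - gamma(1)^2] / det = [(2.7106)(2.0408) - (1.9407)^2] / 3.58103587 = 1.76547599 / 3.58103587 = 0.493
So phi_hat = [0.3630, 0.4930].
Therefore phi_hat_1 = 0.3630.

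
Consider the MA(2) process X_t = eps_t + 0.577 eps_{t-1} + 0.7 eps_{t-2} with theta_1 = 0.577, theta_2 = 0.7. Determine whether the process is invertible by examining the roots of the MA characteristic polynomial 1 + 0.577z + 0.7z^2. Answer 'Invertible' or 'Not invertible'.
\text{Invertible}

The MA(q) characteristic polynomial is P(z) = 1 + 0.577z + 0.7z^2.
Invertibility requires all roots to lie outside the unit circle, i.e. |z| > 1 for every root.
Set 1 + (0.577) z + (0.7) z^2 = 0, i.e. a z^2 + b z + c = 0 with a = 0.7, b = 0.577, c = 1.
Discriminant D = b^2 - 4ac = (0.577)^2 - 4*(0.7)*1 = 0.332929 - (2.8) = -2.467071.
D < 0, so the roots are the complex-conjugate pair z = (-b +/- i sqrt(-D)) / (2a) = -0.4121 +/- 1.1219i.
For a conjugate pair |z|^2 = z * conj(z) = (product of roots) = c/a = 1/(0.7) = 1.428571, so |z| = sqrt(1.428571) = 1.1952 for both roots.
Moduli of all roots: 1.1952, 1.1952.
All moduli strictly greater than 1? Yes.
Verdict: Invertible.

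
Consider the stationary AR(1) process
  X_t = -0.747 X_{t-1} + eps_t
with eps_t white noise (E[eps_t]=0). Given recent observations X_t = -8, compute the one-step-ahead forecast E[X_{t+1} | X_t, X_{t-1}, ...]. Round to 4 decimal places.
E[X_{t+1} \mid \mathcal F_t] = 5.9760

For an AR(p) model X_t = c + sum_i phi_i X_{t-i} + eps_t, the
one-step-ahead conditional mean is
  E[X_{t+1} | X_t, ...] = c + sum_i phi_i X_{t+1-i}.
Substitute known values:
  E[X_{t+1} | ...] = (-0.747) * (-8)
                   = 5.9760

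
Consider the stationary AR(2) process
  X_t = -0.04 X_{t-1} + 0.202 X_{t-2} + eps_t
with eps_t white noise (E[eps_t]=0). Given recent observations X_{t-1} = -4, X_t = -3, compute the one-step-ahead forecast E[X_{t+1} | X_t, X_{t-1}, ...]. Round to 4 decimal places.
E[X_{t+1} \mid \mathcal F_t] = -0.6880

For an AR(p) model X_t = c + sum_i phi_i X_{t-i} + eps_t, the
one-step-ahead conditional mean is
  E[X_{t+1} | X_t, ...] = c + sum_i phi_i X_{t+1-i}.
Substitute known values:
  E[X_{t+1} | ...] = (-0.04) * (-3) + (0.202) * (-4)
                   = -0.6880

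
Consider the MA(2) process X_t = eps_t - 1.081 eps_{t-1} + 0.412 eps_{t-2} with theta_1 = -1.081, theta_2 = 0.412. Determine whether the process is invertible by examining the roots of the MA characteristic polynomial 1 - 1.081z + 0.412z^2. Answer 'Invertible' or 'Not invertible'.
\text{Invertible}

The MA(q) characteristic polynomial is P(z) = 1 - 1.081z + 0.412z^2.
Invertibility requires all roots to lie outside the unit circle, i.e. |z| > 1 for every root.
Set 1 + (-1.081) z + (0.412) z^2 = 0, i.e. a z^2 + b z + c = 0 with a = 0.412, b = -1.081, c = 1.
Discriminant D = b^2 - 4ac = (-1.081)^2 - 4*(0.412)*1 = 1.168561 - (1.648) = -0.479439.
D < 0, so the roots are the complex-conjugate pair z = (-b +/- i sqrt(-D)) / (2a) = 1.3119 +/- 0.8403i.
For a conjugate pair |z|^2 = z * conj(z) = (product of roots) = c/a = 1/(0.412) = 2.427184, so |z| = sqrt(2.427184) = 1.5579 for both roots.
Moduli of all roots: 1.5579, 1.5579.
All moduli strictly greater than 1? Yes.
Verdict: Invertible.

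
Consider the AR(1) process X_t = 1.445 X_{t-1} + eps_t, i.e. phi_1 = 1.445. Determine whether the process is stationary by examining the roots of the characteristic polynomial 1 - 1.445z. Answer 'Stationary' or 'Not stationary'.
\text{Not stationary}

The AR(p) characteristic polynomial is P(z) = 1 - 1.445z.
Stationarity requires all roots to lie outside the unit circle, i.e. |z| > 1 for every root.
This is linear in z: 1 + (-1.445) z = 0  =>  z = -1/(-1.445) = 0.692042,  |z| = 0.692042.
Moduli of all roots: 0.6920.
All moduli strictly greater than 1? No.
Verdict: Not stationary.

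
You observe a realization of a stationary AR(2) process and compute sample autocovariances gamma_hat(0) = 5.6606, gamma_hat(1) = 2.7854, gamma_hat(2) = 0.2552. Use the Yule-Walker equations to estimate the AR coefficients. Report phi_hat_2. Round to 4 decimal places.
\hat\phi_{2} = -0.2600

The Yule-Walker equations for an AR(p) process read, in matrix form,
  Gamma_p phi = r_p,   with   (Gamma_p)_{ij} = gamma(|i - j|),
                       (r_p)_i = gamma(i),   i,j = 1..p.
Substitute the sample gammas (Toeplitz matrix and right-hand side of size 2):
  Gamma_p = [[5.6606, 2.7854], [2.7854, 5.6606]]
  r_p     = [2.7854, 0.2552]
Written out:
  5.6606 phi_1 + 2.7854 phi_2 = 2.7854
  2.7854 phi_1 + 5.6606 phi_2 = 0.2552
Solve by Cramer's rule:
  det = gamma(0)^2 - gamma(1)^2 = (5.6606)^2 - (2.7854)^2 = 32.04239236 - 7.75845316 = 24.2839392
  phi_hat_1 = [gamma(1) gamma(0) - gamma(1) gamma(2)] / det = [(2.7854)(5.6606) - (2.7854)(0.2552)] / 24.2839392 = 15.05620116 / 24.2839392 = 0.62
  phi_hat_2 = [gamma(0) gamma(2) - gamma(1)^2] / det = [(5.6606)(0.2552) - (2.7854)^2] / 24.2839392 = -6.31386804 / 24.2839392 = -0.26
So phi_hat = [0.6200, -0.2600].
Therefore phi_hat_2 = -0.2600.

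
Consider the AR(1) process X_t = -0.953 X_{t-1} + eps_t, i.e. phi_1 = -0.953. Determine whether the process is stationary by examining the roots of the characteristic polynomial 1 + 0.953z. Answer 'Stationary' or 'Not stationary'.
\text{Stationary}

The AR(p) characteristic polynomial is P(z) = 1 + 0.953z.
Stationarity requires all roots to lie outside the unit circle, i.e. |z| > 1 for every root.
This is linear in z: 1 + (0.953) z = 0  =>  z = -1/(0.953) = -1.049318,  |z| = 1.049318.
Moduli of all roots: 1.0493.
All moduli strictly greater than 1? Yes.
Verdict: Stationary.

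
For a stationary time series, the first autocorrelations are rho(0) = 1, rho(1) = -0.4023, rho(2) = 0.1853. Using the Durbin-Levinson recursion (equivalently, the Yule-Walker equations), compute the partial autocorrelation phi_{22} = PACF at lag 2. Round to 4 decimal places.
\phi_{22} = 0.0280

The PACF at lag k is phi_{kk}, the last component of the solution
to the Yule-Walker system G_k phi = r_k where
  (G_k)_{ij} = rho(|i - j|), (r_k)_i = rho(i), i,j = 1..k.
Equivalently, Durbin-Levinson gives phi_{kk} iteratively:
  phi_{11} = rho(1)
  phi_{kk} = [rho(k) - sum_{j=1..k-1} phi_{k-1,j} rho(k-j)]
            / [1 - sum_{j=1..k-1} phi_{k-1,j} rho(j)],
  phi_{k,j} = phi_{k-1,j} - phi_{kk} phi_{k-1,k-j},  j = 1..k-1.
Step k = 1:
  phi_11 = rho(1) = -0.4023.
Step k = 2:
  phi_22 = [rho(2) - phi_11 rho(1)] / [1 - phi_11 rho(1)] = [0.1853 - (-0.4023)(-0.4023)] / [1 - (-0.4023)(-0.4023)]
         = 0.02345471 / 0.83815471 = 0.028.
Therefore phi_{22} = 0.0280.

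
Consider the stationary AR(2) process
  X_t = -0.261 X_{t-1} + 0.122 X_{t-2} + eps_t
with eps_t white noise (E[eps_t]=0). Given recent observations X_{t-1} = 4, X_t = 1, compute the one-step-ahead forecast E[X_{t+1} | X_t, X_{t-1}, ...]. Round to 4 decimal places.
E[X_{t+1} \mid \mathcal F_t] = 0.2270

For an AR(p) model X_t = c + sum_i phi_i X_{t-i} + eps_t, the
one-step-ahead conditional mean is
  E[X_{t+1} | X_t, ...] = c + sum_i phi_i X_{t+1-i}.
Substitute known values:
  E[X_{t+1} | ...] = (-0.261) * (1) + (0.122) * (4)
                   = 0.2270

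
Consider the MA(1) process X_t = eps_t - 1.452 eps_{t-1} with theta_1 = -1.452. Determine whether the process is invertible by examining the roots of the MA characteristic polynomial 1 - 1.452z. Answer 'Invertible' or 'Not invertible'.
\text{Not invertible}

The MA(q) characteristic polynomial is P(z) = 1 - 1.452z.
Invertibility requires all roots to lie outside the unit circle, i.e. |z| > 1 for every root.
This is linear in z: 1 + (-1.452) z = 0  =>  z = -1/(-1.452) = 0.688705,  |z| = 0.688705.
Moduli of all roots: 0.6887.
All moduli strictly greater than 1? No.
Verdict: Not invertible.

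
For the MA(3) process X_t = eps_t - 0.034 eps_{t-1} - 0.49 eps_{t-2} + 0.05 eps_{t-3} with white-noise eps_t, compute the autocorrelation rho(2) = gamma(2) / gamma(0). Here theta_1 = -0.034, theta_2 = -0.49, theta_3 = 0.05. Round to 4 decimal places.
\rho(2) = -0.3953

For an MA(q) process with theta_0 = 1, the autocovariance is
  gamma(k) = sigma^2 * sum_{i=0..q-k} theta_i * theta_{i+k},
and rho(k) = gamma(k) / gamma(0). Sigma^2 cancels.
  numerator   = (1)*(-0.49) + (-0.034)*(0.05) = -0.4917.
  denominator = (1)^2 + (-0.034)^2 + (-0.49)^2 + (0.05)^2 = 1.243756.
  rho(2) = -0.4917 / 1.243756 = -0.3953.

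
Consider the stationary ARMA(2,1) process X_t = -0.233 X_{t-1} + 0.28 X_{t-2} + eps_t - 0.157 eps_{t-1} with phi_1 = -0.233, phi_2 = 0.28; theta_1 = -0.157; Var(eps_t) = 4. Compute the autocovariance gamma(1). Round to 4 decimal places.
\gamma(1) = -2.6392

Multiply the model equation by X_{t-k} and take expectations. With theta_0 = psi_0 = 1 and psi_j the MA(infinity) weights, this gives
  gamma(k) - sum_i phi_i gamma(k-i) = c_k,
  c_k = sigma^2 * sum_{j=k..q} theta_j psi_{j-k}   (c_k = 0 for k > q),
using gamma(-m) = gamma(m).
psi-weights needed (psi_j = theta_j + sum_i phi_i psi_{j-i}):
  psi_1 = theta_1 + phi_1 = -0.157 + (-0.233) = -0.39
Right-hand sides:
  c_0 = sigma^2 (1 + theta_1 psi_1) = 4 * (1 + (-0.157)(-0.39)) = 4 * 1.06123 = 4.24492
  c_1 = sigma^2 theta_1 = 4 * (-0.157) = -0.628
  c_2 = 0
Equations for k = 0, 1, 2 (AR order 2, c_2 = 0):
  (E0) gamma(0) = phi_1 gamma(1) + phi_2 gamma(2) + c_0
  (E1) gamma(1) = phi_1 gamma(0) + phi_2 gamma(1) + c_1
  (E2) gamma(2) = phi_1 gamma(1) + phi_2 gamma(0)
From (E1): gamma(1) = A gamma(0) + B with
  A = phi_1 / (1 - phi_2) = -0.233 / 0.72 = -0.323611,   B = c_1 / (1 - phi_2) = -0.628 / 0.72 = -0.872222.
Insert (E2) into (E0): gamma(0) (1 - phi_2^2) = phi_1 (1 + phi_2) gamma(1) + c_0.
  phi_1 (1 + phi_2) = (-0.233)(1.28) = -0.29824,   1 - phi_2^2 = 0.9216.
Replace gamma(1) by A gamma(0) + B and collect gamma(0):
  gamma(0) [0.9216 - (-0.29824)(-0.323611)] = (-0.29824)(-0.872222) + 4.24492
  gamma(0) * 0.825086 = 4.505052
  gamma(0) = 4.505052 / 0.825086 = 5.460098.
  gamma(1) = A gamma(0) + B = (-0.323611)(5.460098) + (-0.872222) = -2.639171.
Therefore gamma(1) = -2.6392 (to 4 decimal places).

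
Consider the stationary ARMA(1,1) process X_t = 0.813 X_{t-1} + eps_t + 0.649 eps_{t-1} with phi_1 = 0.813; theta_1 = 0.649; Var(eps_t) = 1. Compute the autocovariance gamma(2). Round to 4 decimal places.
\gamma(2) = 5.3557

Multiply the model equation by X_{t-k} and take expectations. With theta_0 = psi_0 = 1 and psi_j the MA(infinity) weights, this gives
  gamma(k) - sum_i phi_i gamma(k-i) = c_k,
  c_k = sigma^2 * sum_{j=k..q} theta_j psi_{j-k}   (c_k = 0 for k > q),
using gamma(-m) = gamma(m).
psi-weights needed (psi_j = theta_j + sum_i phi_i psi_{j-i}):
  psi_1 = theta_1 + phi_1 = 0.649 + (0.813) = 1.462
Right-hand sides:
  c_0 = sigma^2 (1 + theta_1 psi_1) = 1 * (1 + (0.649)(1.462)) = 1 * 1.948838 = 1.948838
  c_1 = sigma^2 theta_1 = 1 * (0.649) = 0.649
  c_2 = 0
Equations for k = 0 and k = 1 (AR order 1):
  gamma(0) = phi_1 gamma(1) + c_0
  gamma(1) = phi_1 gamma(0) + c_1
Substituting the second into the first: gamma(0) (1 - phi_1^2) = c_0 + phi_1 c_1, so
  gamma(0) = (c_0 + phi_1 c_1) / (1 - phi_1^2) = (1.948838 + (0.813)(0.649)) / (1 - (0.813)^2) = 2.476475 / 0.339031 = 7.304568.
  gamma(1) = phi_1 gamma(0) + c_1 = (0.813)(7.304568) + (0.649) = 6.587614.
For k = 2 (> q): gamma(2) = phi_1 gamma(1) = (0.813)(6.587614) = 5.35573.
Therefore gamma(2) = 5.3557 (to 4 decimal places).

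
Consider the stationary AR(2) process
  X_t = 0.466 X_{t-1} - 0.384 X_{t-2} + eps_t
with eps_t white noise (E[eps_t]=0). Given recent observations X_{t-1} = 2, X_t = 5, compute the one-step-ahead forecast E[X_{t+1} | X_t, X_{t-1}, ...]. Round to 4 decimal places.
E[X_{t+1} \mid \mathcal F_t] = 1.5620

For an AR(p) model X_t = c + sum_i phi_i X_{t-i} + eps_t, the
one-step-ahead conditional mean is
  E[X_{t+1} | X_t, ...] = c + sum_i phi_i X_{t+1-i}.
Substitute known values:
  E[X_{t+1} | ...] = (0.466) * (5) + (-0.384) * (2)
                   = 1.5620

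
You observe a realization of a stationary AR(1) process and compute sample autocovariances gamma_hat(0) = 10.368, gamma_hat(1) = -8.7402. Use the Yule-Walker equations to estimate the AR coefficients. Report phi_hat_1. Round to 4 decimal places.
\hat\phi_{1} = -0.8430

The Yule-Walker equations for an AR(p) process read, in matrix form,
  Gamma_p phi = r_p,   with   (Gamma_p)_{ij} = gamma(|i - j|),
                       (r_p)_i = gamma(i),   i,j = 1..p.
Substitute the sample gammas (Toeplitz matrix and right-hand side of size 1):
  Gamma_p = [[10.368]]
  r_p     = [-8.7402]
With p = 1 this is the single equation gamma(0) phi_1 = gamma(1):
  phi_hat_1 = gamma(1) / gamma(0) = -8.7402 / 10.368 = -0.8430.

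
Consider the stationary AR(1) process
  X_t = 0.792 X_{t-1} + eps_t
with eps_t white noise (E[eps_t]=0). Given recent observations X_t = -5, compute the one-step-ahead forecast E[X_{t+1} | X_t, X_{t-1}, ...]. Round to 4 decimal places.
E[X_{t+1} \mid \mathcal F_t] = -3.9600

For an AR(p) model X_t = c + sum_i phi_i X_{t-i} + eps_t, the
one-step-ahead conditional mean is
  E[X_{t+1} | X_t, ...] = c + sum_i phi_i X_{t+1-i}.
Substitute known values:
  E[X_{t+1} | ...] = (0.792) * (-5)
                   = -3.9600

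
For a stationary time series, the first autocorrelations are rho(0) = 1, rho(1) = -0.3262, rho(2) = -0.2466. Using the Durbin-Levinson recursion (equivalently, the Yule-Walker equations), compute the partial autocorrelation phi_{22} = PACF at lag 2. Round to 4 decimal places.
\phi_{22} = -0.3950

The PACF at lag k is phi_{kk}, the last component of the solution
to the Yule-Walker system G_k phi = r_k where
  (G_k)_{ij} = rho(|i - j|), (r_k)_i = rho(i), i,j = 1..k.
Equivalently, Durbin-Levinson gives phi_{kk} iteratively:
  phi_{11} = rho(1)
  phi_{kk} = [rho(k) - sum_{j=1..k-1} phi_{k-1,j} rho(k-j)]
            / [1 - sum_{j=1..k-1} phi_{k-1,j} rho(j)],
  phi_{k,j} = phi_{k-1,j} - phi_{kk} phi_{k-1,k-j},  j = 1..k-1.
Step k = 1:
  phi_11 = rho(1) = -0.3262.
Step k = 2:
  phi_22 = [rho(2) - phi_11 rho(1)] / [1 - phi_11 rho(1)] = [-0.2466 - (-0.3262)(-0.3262)] / [1 - (-0.3262)(-0.3262)]
         = -0.35300644 / 0.89359356 = -0.395.
Therefore phi_{22} = -0.3950.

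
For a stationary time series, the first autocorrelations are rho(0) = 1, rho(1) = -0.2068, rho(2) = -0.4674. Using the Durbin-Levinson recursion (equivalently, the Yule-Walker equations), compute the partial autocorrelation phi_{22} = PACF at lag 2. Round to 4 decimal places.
\phi_{22} = -0.5330

The PACF at lag k is phi_{kk}, the last component of the solution
to the Yule-Walker system G_k phi = r_k where
  (G_k)_{ij} = rho(|i - j|), (r_k)_i = rho(i), i,j = 1..k.
Equivalently, Durbin-Levinson gives phi_{kk} iteratively:
  phi_{11} = rho(1)
  phi_{kk} = [rho(k) - sum_{j=1..k-1} phi_{k-1,j} rho(k-j)]
            / [1 - sum_{j=1..k-1} phi_{k-1,j} rho(j)],
  phi_{k,j} = phi_{k-1,j} - phi_{kk} phi_{k-1,k-j},  j = 1..k-1.
Step k = 1:
  phi_11 = rho(1) = -0.2068.
Step k = 2:
  phi_22 = [rho(2) - phi_11 rho(1)] / [1 - phi_11 rho(1)] = [-0.4674 - (-0.2068)(-0.2068)] / [1 - (-0.2068)(-0.2068)]
         = -0.51016624 / 0.95723376 = -0.533.
Therefore phi_{22} = -0.5330.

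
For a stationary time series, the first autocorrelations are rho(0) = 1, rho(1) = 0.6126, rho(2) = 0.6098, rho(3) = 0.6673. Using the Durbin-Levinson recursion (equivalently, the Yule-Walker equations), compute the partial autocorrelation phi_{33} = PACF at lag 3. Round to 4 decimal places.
\phi_{33} = 0.3801

The PACF at lag k is phi_{kk}, the last component of the solution
to the Yule-Walker system G_k phi = r_k where
  (G_k)_{ij} = rho(|i - j|), (r_k)_i = rho(i), i,j = 1..k.
Equivalently, Durbin-Levinson gives phi_{kk} iteratively:
  phi_{11} = rho(1)
  phi_{kk} = [rho(k) - sum_{j=1..k-1} phi_{k-1,j} rho(k-j)]
            / [1 - sum_{j=1..k-1} phi_{k-1,j} rho(j)],
  phi_{k,j} = phi_{k-1,j} - phi_{kk} phi_{k-1,k-j},  j = 1..k-1.
Step k = 1:
  phi_11 = rho(1) = 0.6126.
Step k = 2:
  phi_22 = [rho(2) - phi_11 rho(1)] / [1 - phi_11 rho(1)] = [0.6098 - (0.6126)(0.6126)] / [1 - (0.6126)(0.6126)]
         = 0.23452124 / 0.62472124 = 0.375401.
  Update: phi_21 = phi_11 - phi_22 phi_11 = 0.6126 - (0.375401)(0.6126) = 0.382629.
Step k = 3:
  phi_33 = [rho(3) - phi_21 rho(2) - phi_22 rho(1)] / [1 - phi_21 rho(1) - phi_22 rho(2)]
    numerator   = 0.6673 - (0.382629)(0.6098) - (0.375401)(0.6126) = 0.20400187
    denominator = 1 - (0.382629)(0.6126) - (0.375401)(0.6098) = 0.53668163
  phi_33 = 0.20400187 / 0.53668163 = 0.3801.
Therefore phi_{33} = 0.3801.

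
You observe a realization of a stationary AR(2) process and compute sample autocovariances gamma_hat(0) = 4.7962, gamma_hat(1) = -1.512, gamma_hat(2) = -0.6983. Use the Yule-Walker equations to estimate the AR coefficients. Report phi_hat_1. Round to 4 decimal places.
\hat\phi_{1} = -0.4010

The Yule-Walker equations for an AR(p) process read, in matrix form,
  Gamma_p phi = r_p,   with   (Gamma_p)_{ij} = gamma(|i - j|),
                       (r_p)_i = gamma(i),   i,j = 1..p.
Substitute the sample gammas (Toeplitz matrix and right-hand side of size 2):
  Gamma_p = [[4.7962, -1.512], [-1.512, 4.7962]]
  r_p     = [-1.512, -0.6983]
Written out:
  4.7962 phi_1 - 1.512 phi_2 = -1.512
  -1.512 phi_1 + 4.7962 phi_2 = -0.6983
Solve by Cramer's rule:
  det = gamma(0)^2 - gamma(1)^2 = (4.7962)^2 - (-1.512)^2 = 23.00353444 - 2.286144 = 20.71739044
  phi_hat_1 = [gamma(1) gamma(0) - gamma(1) gamma(2)] / det = [(-1.512)(4.7962) - (-1.512)(-0.6983)] / 20.71739044 = -8.307684 / 20.71739044 = -0.401
  phi_hat_2 = [gamma(0) gamma(2) - gamma(1)^2] / det = [(4.7962)(-0.6983) - (-1.512)^2] / 20.71739044 = -5.63533046 / 20.71739044 = -0.272
So phi_hat = [-0.4010, -0.2720].
Therefore phi_hat_1 = -0.4010.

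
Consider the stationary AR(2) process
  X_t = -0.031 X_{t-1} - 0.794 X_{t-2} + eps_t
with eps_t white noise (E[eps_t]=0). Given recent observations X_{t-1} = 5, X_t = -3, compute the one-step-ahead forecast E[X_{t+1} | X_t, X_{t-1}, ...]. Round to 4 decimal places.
E[X_{t+1} \mid \mathcal F_t] = -3.8770

For an AR(p) model X_t = c + sum_i phi_i X_{t-i} + eps_t, the
one-step-ahead conditional mean is
  E[X_{t+1} | X_t, ...] = c + sum_i phi_i X_{t+1-i}.
Substitute known values:
  E[X_{t+1} | ...] = (-0.031) * (-3) + (-0.794) * (5)
                   = -3.8770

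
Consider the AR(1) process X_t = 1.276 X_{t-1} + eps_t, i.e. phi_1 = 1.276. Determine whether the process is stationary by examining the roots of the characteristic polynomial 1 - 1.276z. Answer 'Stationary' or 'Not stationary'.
\text{Not stationary}

The AR(p) characteristic polynomial is P(z) = 1 - 1.276z.
Stationarity requires all roots to lie outside the unit circle, i.e. |z| > 1 for every root.
This is linear in z: 1 + (-1.276) z = 0  =>  z = -1/(-1.276) = 0.783699,  |z| = 0.783699.
Moduli of all roots: 0.7837.
All moduli strictly greater than 1? No.
Verdict: Not stationary.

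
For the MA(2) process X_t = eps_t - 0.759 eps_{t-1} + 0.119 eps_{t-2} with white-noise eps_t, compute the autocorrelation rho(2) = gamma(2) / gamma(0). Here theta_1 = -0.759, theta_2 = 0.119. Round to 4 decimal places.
\rho(2) = 0.0748

For an MA(q) process with theta_0 = 1, the autocovariance is
  gamma(k) = sigma^2 * sum_{i=0..q-k} theta_i * theta_{i+k},
and rho(k) = gamma(k) / gamma(0). Sigma^2 cancels.
  numerator   = (1)*(0.119) = 0.119.
  denominator = (1)^2 + (-0.759)^2 + (0.119)^2 = 1.590242.
  rho(2) = 0.119 / 1.590242 = 0.0748.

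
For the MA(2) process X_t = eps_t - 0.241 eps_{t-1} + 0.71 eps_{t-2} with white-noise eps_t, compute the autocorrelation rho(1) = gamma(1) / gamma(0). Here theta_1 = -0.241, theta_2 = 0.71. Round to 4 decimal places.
\rho(1) = -0.2638

For an MA(q) process with theta_0 = 1, the autocovariance is
  gamma(k) = sigma^2 * sum_{i=0..q-k} theta_i * theta_{i+k},
and rho(k) = gamma(k) / gamma(0). Sigma^2 cancels.
  numerator   = (1)*(-0.241) + (-0.241)*(0.71) = -0.41211.
  denominator = (1)^2 + (-0.241)^2 + (0.71)^2 = 1.562181.
  rho(1) = -0.41211 / 1.562181 = -0.2638.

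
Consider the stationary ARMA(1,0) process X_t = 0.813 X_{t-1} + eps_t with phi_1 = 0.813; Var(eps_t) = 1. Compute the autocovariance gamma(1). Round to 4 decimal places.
\gamma(1) = 2.3980

Multiply the model equation by X_{t-k} and take expectations. With theta_0 = psi_0 = 1 and psi_j the MA(infinity) weights, this gives
  gamma(k) - sum_i phi_i gamma(k-i) = c_k,
  c_k = sigma^2 * sum_{j=k..q} theta_j psi_{j-k}   (c_k = 0 for k > q),
using gamma(-m) = gamma(m).
Pure AR (q = 0): c_0 = sigma^2 = 1, c_k = 0 for k >= 1.
Equations for k = 0 and k = 1 (AR order 1):
  gamma(0) = phi_1 gamma(1) + c_0
  gamma(1) = phi_1 gamma(0) + c_1
Substituting the second into the first: gamma(0) (1 - phi_1^2) = c_0 + phi_1 c_1, so
  gamma(0) = c_0 / (1 - phi_1^2) = 1 / (1 - (0.813)^2) = 1 / 0.339031 = 2.949583.
  gamma(1) = phi_1 gamma(0) = (0.813)(2.949583) = 2.398011.
Therefore gamma(1) = 2.3980 (to 4 decimal places).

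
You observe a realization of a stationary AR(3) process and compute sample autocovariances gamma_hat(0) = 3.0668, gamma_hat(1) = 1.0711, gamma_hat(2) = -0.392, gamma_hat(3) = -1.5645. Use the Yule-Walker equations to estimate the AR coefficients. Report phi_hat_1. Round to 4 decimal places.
\hat\phi_{1} = 0.3240

The Yule-Walker equations for an AR(p) process read, in matrix form,
  Gamma_p phi = r_p,   with   (Gamma_p)_{ij} = gamma(|i - j|),
                       (r_p)_i = gamma(i),   i,j = 1..p.
Substitute the sample gammas (Toeplitz matrix and right-hand side of size 3):
  Gamma_p = [[3.0668, 1.0711, -0.392], [1.0711, 3.0668, 1.0711], [-0.392, 1.0711, 3.0668]]
  r_p     = [1.0711, -0.392, -1.5645]
Written out (R1..R3):
  (R1) 3.0668 phi_1 + 1.0711 phi_2 - 0.392 phi_3 = 1.0711
  (R2) 1.0711 phi_1 + 3.0668 phi_2 + 1.0711 phi_3 = -0.392
  (R3) -0.392 phi_1 + 1.0711 phi_2 + 3.0668 phi_3 = -1.5645
Gaussian elimination:
  R2 <- R2 - (1.0711/3.0668) R1 = R2 - (0.349257) R1:  2.692711 phi_2 + 1.208009 phi_3 = -0.766089
  R3 <- R3 - (-0.392/3.0668) R1 = R3 - (-0.127821) R1:  1.208009 phi_2 + 3.016694 phi_3 = -1.427591
  R3 <- R3 - (1.208009/2.692711) R2 = R3 - (0.448622) R2:  2.474756 phi_3 = -1.083907
Back-substitution:
  phi_hat_3 = -1.083907 / 2.474756 = -0.437986
  phi_hat_2 = (-0.766089 - (1.208009)(-0.437986)) / 2.692711 = -0.088015
  phi_hat_1 = (1.0711 - (1.0711)(-0.088015) - (-0.392)(-0.437986)) / 3.0668 = 0.324013
So phi_hat = [0.3240, -0.0880, -0.4380].
Therefore phi_hat_1 = 0.3240.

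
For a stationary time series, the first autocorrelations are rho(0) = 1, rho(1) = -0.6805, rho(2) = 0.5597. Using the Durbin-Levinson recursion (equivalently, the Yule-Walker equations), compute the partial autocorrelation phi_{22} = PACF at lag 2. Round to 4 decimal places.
\phi_{22} = 0.1800

The PACF at lag k is phi_{kk}, the last component of the solution
to the Yule-Walker system G_k phi = r_k where
  (G_k)_{ij} = rho(|i - j|), (r_k)_i = rho(i), i,j = 1..k.
Equivalently, Durbin-Levinson gives phi_{kk} iteratively:
  phi_{11} = rho(1)
  phi_{kk} = [rho(k) - sum_{j=1..k-1} phi_{k-1,j} rho(k-j)]
            / [1 - sum_{j=1..k-1} phi_{k-1,j} rho(j)],
  phi_{k,j} = phi_{k-1,j} - phi_{kk} phi_{k-1,k-j},  j = 1..k-1.
Step k = 1:
  phi_11 = rho(1) = -0.6805.
Step k = 2:
  phi_22 = [rho(2) - phi_11 rho(1)] / [1 - phi_11 rho(1)] = [0.5597 - (-0.6805)(-0.6805)] / [1 - (-0.6805)(-0.6805)]
         = 0.09661975 / 0.53691975 = 0.18.
Therefore phi_{22} = 0.1800.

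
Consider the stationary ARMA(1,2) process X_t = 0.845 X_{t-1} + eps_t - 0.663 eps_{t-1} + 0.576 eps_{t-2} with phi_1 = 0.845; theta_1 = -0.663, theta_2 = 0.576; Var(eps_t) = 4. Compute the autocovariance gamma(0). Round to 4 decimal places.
\gamma(0) = 11.5820

Multiply the model equation by X_{t-k} and take expectations. With theta_0 = psi_0 = 1 and psi_j the MA(infinity) weights, this gives
  gamma(k) - sum_i phi_i gamma(k-i) = c_k,
  c_k = sigma^2 * sum_{j=k..q} theta_j psi_{j-k}   (c_k = 0 for k > q),
using gamma(-m) = gamma(m).
psi-weights needed (psi_j = theta_j + sum_i phi_i psi_{j-i}):
  psi_1 = theta_1 + phi_1 = -0.663 + (0.845) = 0.182
  psi_2 = theta_2 + phi_1 psi_1 = 0.576 + (0.845)(0.182) = 0.72979
Right-hand sides:
  c_0 = sigma^2 (1 + theta_1 psi_1 + theta_2 psi_2) = 4 * (1 + (-0.663)(0.182) + (0.576)(0.72979)) = 4 * 1.299693 = 5.198772
  c_1 = sigma^2 (theta_1 + theta_2 psi_1) = 4 * (-0.663 + (0.576)(0.182)) = -2.232672
  c_2 = sigma^2 theta_2 = 4 * (0.576) = 2.304
Equations for k = 0 and k = 1 (AR order 1):
  gamma(0) = phi_1 gamma(1) + c_0
  gamma(1) = phi_1 gamma(0) + c_1
Substituting the second into the first: gamma(0) (1 - phi_1^2) = c_0 + phi_1 c_1, so
  gamma(0) = (c_0 + phi_1 c_1) / (1 - phi_1^2) = (5.198772 + (0.845)(-2.232672)) / (1 - (0.845)^2) = 3.312164 / 0.285975 = 11.582007.
Therefore gamma(0) = 11.5820 (to 4 decimal places).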